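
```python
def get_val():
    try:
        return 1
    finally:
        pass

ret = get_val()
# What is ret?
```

Step-by-step execution trace:
1. `get_val()` enters try: `return 1` sets pending return value 1.
2. Before returning, `finally: pass` runs (no effect).
3. get_val() returns 1 → ret = 1.
Result: 1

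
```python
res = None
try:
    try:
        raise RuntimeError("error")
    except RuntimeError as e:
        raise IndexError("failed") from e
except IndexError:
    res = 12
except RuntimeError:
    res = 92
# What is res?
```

Step-by-step execution trace:
1. Inner try raises RuntimeError; inner `except RuntimeError as e` catches it.
2. `raise IndexError(...) from e` raises IndexError (RuntimeError is attached as __cause__, but only IndexError is active).
3. Outer `except IndexError` matches → res = 12.
4. `except RuntimeError` is not reached.
Result: 12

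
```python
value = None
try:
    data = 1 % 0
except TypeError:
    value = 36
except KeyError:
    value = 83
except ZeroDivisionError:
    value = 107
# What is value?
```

Step-by-step execution trace:
1. `data = 1 % 0` raises ZeroDivisionError.
2. `except TypeError` does not match ZeroDivisionError; skipped.
3. `except KeyError` does not match ZeroDivisionError; skipped.
4. `except ZeroDivisionError` matches → value = 107.
Result: 107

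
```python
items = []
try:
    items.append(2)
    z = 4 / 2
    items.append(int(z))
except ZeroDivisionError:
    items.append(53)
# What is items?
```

Step-by-step execution trace:
1. try: `items.append(2)` → items = [2].
2. `z = 4 / 2` → z = 2.0. No exception raised.
3. `items.append(int(z))` → items = [2, 2].
4. `except ZeroDivisionError` is skipped (no exception was raised).
Result: [2, 2]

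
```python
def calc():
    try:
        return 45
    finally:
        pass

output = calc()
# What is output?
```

Step-by-step execution trace:
1. `calc()` enters try: `return 45` sets pending return value 45.
2. Before returning, `finally: pass` runs (no effect).
3. calc() returns 45 → output = 45.
Result: 45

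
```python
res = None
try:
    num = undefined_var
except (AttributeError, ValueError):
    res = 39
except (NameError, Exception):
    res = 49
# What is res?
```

Step-by-step execution trace:
1. `num = undefined_var` raises NameError.
2. `except (AttributeError, ValueError)` does not match NameError; skipped.
3. `except (NameError, Exception)` matches (NameError is in the tuple) → res = 49.
Result: 49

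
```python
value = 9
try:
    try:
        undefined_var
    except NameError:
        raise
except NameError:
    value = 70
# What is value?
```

Step-by-step execution trace:
1. Inner try: `undefined_var` raises NameError.
2. Inner `except NameError` matches; bare `raise` re-raises the same NameError.
3. Outer `except NameError` matches → value = 70.
Result: 70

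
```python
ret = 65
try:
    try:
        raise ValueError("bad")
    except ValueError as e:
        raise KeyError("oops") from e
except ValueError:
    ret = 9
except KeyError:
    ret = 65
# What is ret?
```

Step-by-step execution trace:
1. Inner try raises ValueError; inner `except ValueError as e` catches it.
2. `raise KeyError(...) from e` raises KeyError (ValueError is attached as __cause__, but only KeyError is active).
3. Outer `except ValueError` does not match KeyError; skipped.
4. Outer `except KeyError` matches → ret = 65.
Result: 65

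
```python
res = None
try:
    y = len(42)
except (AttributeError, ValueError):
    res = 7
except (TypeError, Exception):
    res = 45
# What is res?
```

Step-by-step execution trace:
1. `y = len(42)` raises TypeError.
2. `except (AttributeError, ValueError)` does not match TypeError; skipped.
3. `except (TypeError, Exception)` matches (TypeError is in the tuple) → res = 45.
Result: 45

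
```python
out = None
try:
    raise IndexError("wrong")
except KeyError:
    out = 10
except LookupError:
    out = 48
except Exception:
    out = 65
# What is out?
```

Step-by-step execution trace:
1. `raise IndexError(...)` raises IndexError.
2. `except KeyError` does not match (IndexError is not a subclass of KeyError); skipped.
3. `except LookupError` matches (IndexError is a subclass of LookupError) → out = 48.
4. `except Exception` is not reached.
Result: 48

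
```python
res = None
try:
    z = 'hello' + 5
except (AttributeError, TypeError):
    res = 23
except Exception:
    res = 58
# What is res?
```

Step-by-step execution trace:
1. `z = 'hello' + 5` raises TypeError.
2. `except (AttributeError, TypeError)` matches (TypeError is in the tuple) → res = 23.
3. `except Exception` is not reached.
Result: 23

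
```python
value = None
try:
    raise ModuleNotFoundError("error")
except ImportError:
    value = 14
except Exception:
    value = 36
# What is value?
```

Step-by-step execution trace:
1. `raise ModuleNotFoundError(...)` raises ModuleNotFoundError.
2. `except ImportError` matches (ModuleNotFoundError is a subclass of ImportError) → value = 14.
3. `except Exception` is not reached.
Result: 14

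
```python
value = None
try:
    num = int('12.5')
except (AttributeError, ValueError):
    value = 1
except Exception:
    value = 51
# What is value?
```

Step-by-step execution trace:
1. `num = int('12.5')` raises ValueError.
2. `except (AttributeError, ValueError)` matches (ValueError is in the tuple) → value = 1.
3. `except Exception` is not reached.
Result: 1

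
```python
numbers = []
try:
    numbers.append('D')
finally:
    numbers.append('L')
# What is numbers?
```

Step-by-step execution trace:
1. try: `numbers.append('D')` → numbers = ['D'].
2. The try body completes without raising.
3. finally always runs: `numbers.append('L')` → numbers = ['D', 'L'].
Result: ['D', 'L']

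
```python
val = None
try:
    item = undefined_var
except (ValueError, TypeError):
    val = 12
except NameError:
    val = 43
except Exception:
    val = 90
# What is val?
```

Step-by-step execution trace:
1. `item = undefined_var` raises NameError.
2. `except (ValueError, TypeError)` does not match NameError; skipped.
3. `except NameError` matches (exact type match) → val = 43.
4. `except Exception` is not reached.
Result: 43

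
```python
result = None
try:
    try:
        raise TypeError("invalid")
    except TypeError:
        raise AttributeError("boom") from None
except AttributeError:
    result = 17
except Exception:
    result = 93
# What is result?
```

Step-by-step execution trace:
1. Inner try raises TypeError; inner `except TypeError` catches it.
2. `raise AttributeError(...) from None` raises AttributeError (from None suppresses __context__, but the active exception is still AttributeError).
3. Outer `except AttributeError` matches → result = 17.
4. `except Exception` is not reached.
Result: 17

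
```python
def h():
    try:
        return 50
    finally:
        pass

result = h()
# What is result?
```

Step-by-step execution trace:
1. `h()` enters try: `return 50` sets pending return value 50.
2. Before returning, `finally: pass` runs (no effect).
3. h() returns 50 → result = 50.
Result: 50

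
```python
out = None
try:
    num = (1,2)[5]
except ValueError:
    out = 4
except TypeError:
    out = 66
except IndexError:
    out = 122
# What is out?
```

Step-by-step execution trace:
1. `num = (1,2)[5]` raises IndexError.
2. `except ValueError` does not match IndexError; skipped.
3. `except TypeError` does not match IndexError; skipped.
4. `except IndexError` matches → out = 122.
Result: 122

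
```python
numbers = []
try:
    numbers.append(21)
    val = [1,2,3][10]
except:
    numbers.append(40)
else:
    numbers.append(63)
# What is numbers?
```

Step-by-step execution trace:
1. try: `numbers.append(21)` → numbers = [21].
2. `val = [1,2,3][10]` raises IndexError.
3. bare `except` matches → `numbers.append(40)` → numbers = [21, 40].
4. `else` is skipped (an exception was raised).
Result: [21, 40]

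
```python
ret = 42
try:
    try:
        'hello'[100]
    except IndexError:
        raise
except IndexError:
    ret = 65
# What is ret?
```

Step-by-step execution trace:
1. Inner try: `'hello'[100]` raises IndexError.
2. Inner `except IndexError` matches; bare `raise` re-raises the same IndexError.
3. Outer `except IndexError` matches → ret = 65.
Result: 65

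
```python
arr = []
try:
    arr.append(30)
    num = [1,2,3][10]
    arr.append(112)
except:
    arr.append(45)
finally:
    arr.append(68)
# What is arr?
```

Step-by-step execution trace:
1. try: `arr.append(30)` → arr = [30].
2. `num = [1,2,3][10]` raises IndexError; `arr.append(112)` is not reached.
3. bare `except` matches → `arr.append(45)` → arr = [30, 45].
4. finally always runs: `arr.append(68)` → arr = [30, 45, 68].
Result: [30, 45, 68]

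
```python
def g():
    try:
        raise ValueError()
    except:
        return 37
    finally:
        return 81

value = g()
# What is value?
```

Step-by-step execution trace:
1. `g()` enters try: `raise ValueError()` raises ValueError.
2. bare `except` matches → `return 37` sets pending return value 37.
3. Before returning, `finally: return 81` runs and overrides the pending return.
4. g() returns 81 → value = 81.
Result: 81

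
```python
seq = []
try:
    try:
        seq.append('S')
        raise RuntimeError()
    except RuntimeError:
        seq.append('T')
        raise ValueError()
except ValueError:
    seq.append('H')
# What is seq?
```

Step-by-step execution trace:
1. Inner try: `seq.append('S')` → seq = ['S'].
2. `raise RuntimeError()` raises RuntimeError.
3. Inner `except RuntimeError` matches → `seq.append('T')` → seq = ['S', 'T'].
4. `raise ValueError()` raises ValueError; propagates to outer try.
5. Outer `except ValueError` matches → `seq.append('H')` → seq = ['S', 'T', 'H'].
Result: ['S', 'T', 'H']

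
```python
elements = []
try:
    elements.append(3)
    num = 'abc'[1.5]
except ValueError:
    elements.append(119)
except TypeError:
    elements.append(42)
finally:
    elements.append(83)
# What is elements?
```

Step-by-step execution trace:
1. try: `elements.append(3)` → elements = [3].
2. `num = 'abc'[1.5]` raises TypeError.
3. `except ValueError` does not match TypeError; skipped.
4. `except TypeError` matches → `elements.append(42)` → elements = [3, 42].
5. finally always runs: `elements.append(83)` → elements = [3, 42, 83].
Result: [3, 42, 83]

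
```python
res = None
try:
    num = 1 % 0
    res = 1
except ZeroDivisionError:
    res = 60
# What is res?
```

Step-by-step execution trace:
1. `num = 1 % 0` raises ZeroDivisionError.
2. `res = 1` is not reached.
3. `except ZeroDivisionError` matches → res = 60.
Result: 60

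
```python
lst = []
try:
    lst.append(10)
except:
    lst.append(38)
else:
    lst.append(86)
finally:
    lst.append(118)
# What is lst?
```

Step-by-step execution trace:
1. try: `lst.append(10)` → lst = [10]. No exception raised.
2. `except` is skipped.
3. `else` runs: `lst.append(86)` → lst = [10, 86].
4. `finally` always runs: `lst.append(118)` → lst = [10, 86, 118].
Result: [10, 86, 118]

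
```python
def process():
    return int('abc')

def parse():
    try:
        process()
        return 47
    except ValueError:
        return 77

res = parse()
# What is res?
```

Step-by-step execution trace:
1. `parse()` calls `process()`.
2. `process()` evaluates `int('abc')`, which raises ValueError; it propagates to the caller.
3. `return 47` is not reached.
4. `except ValueError` in parse matches → returns 77.
5. res = 77.
Result: 77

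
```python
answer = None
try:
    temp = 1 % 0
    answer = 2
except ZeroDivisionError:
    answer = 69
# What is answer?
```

Step-by-step execution trace:
1. `temp = 1 % 0` raises ZeroDivisionError.
2. `answer = 2` is not reached.
3. `except ZeroDivisionError` matches → answer = 69.
Result: 69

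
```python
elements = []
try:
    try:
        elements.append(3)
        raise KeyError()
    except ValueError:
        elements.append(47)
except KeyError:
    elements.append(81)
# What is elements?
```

Step-by-step execution trace:
1. Inner try: `elements.append(3)` → elements = [3].
2. `raise KeyError()` raises KeyError.
3. Inner `except ValueError` does not match KeyError; exception propagates to outer try.
4. Outer `except KeyError` matches → `elements.append(81)` → elements = [3, 81].
Result: [3, 81]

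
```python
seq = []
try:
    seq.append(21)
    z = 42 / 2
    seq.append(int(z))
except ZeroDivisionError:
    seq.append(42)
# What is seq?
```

Step-by-step execution trace:
1. try: `seq.append(21)` → seq = [21].
2. `z = 42 / 2` → z = 21.0. No exception raised.
3. `seq.append(int(z))` → seq = [21, 21].
4. `except ZeroDivisionError` is skipped (no exception was raised).
Result: [21, 21]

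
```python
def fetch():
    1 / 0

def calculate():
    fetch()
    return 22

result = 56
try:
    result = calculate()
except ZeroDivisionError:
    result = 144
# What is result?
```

Step-by-step execution trace:
1. result starts at 56.
2. try: `calculate()` calls `fetch()`.
3. `fetch()` evaluates `1 / 0`, which raises ZeroDivisionError; it propagates through calculate (uncaught).
4. `return 22` in calculate is not reached; the assignment to result does not complete.
5. `except ZeroDivisionError` matches → result = 144.
Result: 144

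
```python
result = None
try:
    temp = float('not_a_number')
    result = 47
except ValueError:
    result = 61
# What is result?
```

Step-by-step execution trace:
1. `temp = float('not_a_number')` raises ValueError.
2. `result = 47` is not reached.
3. `except ValueError` matches → result = 61.
Result: 61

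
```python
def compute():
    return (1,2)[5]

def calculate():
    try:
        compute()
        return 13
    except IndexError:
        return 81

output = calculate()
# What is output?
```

Step-by-step execution trace:
1. `calculate()` calls `compute()`.
2. `compute()` evaluates `(1,2)[5]`, which raises IndexError; it propagates to the caller.
3. `return 13` is not reached.
4. `except IndexError` in calculate matches → returns 81.
5. output = 81.
Result: 81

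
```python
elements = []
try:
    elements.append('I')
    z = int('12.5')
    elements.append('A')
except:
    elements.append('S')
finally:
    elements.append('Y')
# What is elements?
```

Step-by-step execution trace:
1. try: `elements.append('I')` → elements = ['I'].
2. `z = int('12.5')` raises ValueError; `elements.append('A')` is not reached.
3. bare `except` matches → `elements.append('S')` → elements = ['I', 'S'].
4. finally always runs: `elements.append('Y')` → elements = ['I', 'S', 'Y'].
Result: ['I', 'S', 'Y']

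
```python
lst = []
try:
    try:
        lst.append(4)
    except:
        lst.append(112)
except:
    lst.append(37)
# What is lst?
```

Step-by-step execution trace:
1. Inner try: `lst.append(4)` → lst = [4]. No exception raised.
2. Inner `except` is skipped.
3. Inner try completes normally; outer `except` is skipped.
Result: [4]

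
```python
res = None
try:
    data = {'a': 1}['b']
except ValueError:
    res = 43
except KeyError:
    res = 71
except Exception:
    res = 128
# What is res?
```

Step-by-step execution trace:
1. `data = {'a': 1}['b']` raises KeyError.
2. `except ValueError` does not match KeyError; skipped.
3. `except KeyError` matches → res = 71.
4. Remaining except clauses are skipped.
Result: 71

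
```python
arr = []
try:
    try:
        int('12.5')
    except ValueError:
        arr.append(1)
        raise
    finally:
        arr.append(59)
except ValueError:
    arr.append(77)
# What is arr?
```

Step-by-step execution trace:
1. Inner try: `int('12.5')` raises ValueError.
2. Inner `except ValueError` matches → `arr.append(1)` → arr = [1].
3. bare `raise` re-raises ValueError.
4. Inner `finally` runs during unwinding: `arr.append(59)` → arr = [1, 59].
5. Outer `except ValueError` matches → `arr.append(77)` → arr = [1, 59, 77].
Result: [1, 59, 77]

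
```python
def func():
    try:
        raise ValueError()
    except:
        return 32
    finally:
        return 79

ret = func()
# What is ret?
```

Step-by-step execution trace:
1. `func()` enters try: `raise ValueError()` raises ValueError.
2. bare `except` matches → `return 32` sets pending return value 32.
3. Before returning, `finally: return 79` runs and overrides the pending return.
4. func() returns 79 → ret = 79.
Result: 79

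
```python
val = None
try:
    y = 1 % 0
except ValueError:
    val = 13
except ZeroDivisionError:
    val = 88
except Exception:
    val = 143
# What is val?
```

Step-by-step execution trace:
1. `y = 1 % 0` raises ZeroDivisionError.
2. `except ValueError` does not match ZeroDivisionError; skipped.
3. `except ZeroDivisionError` matches → val = 88.
4. Remaining except clauses are skipped.
Result: 88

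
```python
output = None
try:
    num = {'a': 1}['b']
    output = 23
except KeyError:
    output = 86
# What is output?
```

Step-by-step execution trace:
1. `num = {'a': 1}['b']` raises KeyError.
2. `output = 23` is not reached.
3. `except KeyError` matches → output = 86.
Result: 86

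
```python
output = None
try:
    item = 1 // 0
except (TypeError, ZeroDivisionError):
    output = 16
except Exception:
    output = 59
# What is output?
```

Step-by-step execution trace:
1. `item = 1 // 0` raises ZeroDivisionError.
2. `except (TypeError, ZeroDivisionError)` matches (ZeroDivisionError is in the tuple) → output = 16.
3. `except Exception` is not reached.
Result: 16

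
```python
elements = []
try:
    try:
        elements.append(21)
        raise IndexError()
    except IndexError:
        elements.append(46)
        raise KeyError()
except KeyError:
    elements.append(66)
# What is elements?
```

Step-by-step execution trace:
1. Inner try: `elements.append(21)` → elements = [21].
2. `raise IndexError()` raises IndexError.
3. Inner `except IndexError` matches → `elements.append(46)` → elements = [21, 46].
4. `raise KeyError()` raises KeyError; propagates to outer try.
5. Outer `except KeyError` matches → `elements.append(66)` → elements = [21, 46, 66].
Result: [21, 46, 66]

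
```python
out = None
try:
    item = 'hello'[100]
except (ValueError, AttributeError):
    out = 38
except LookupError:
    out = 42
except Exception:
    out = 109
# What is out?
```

Step-by-step execution trace:
1. `item = 'hello'[100]` raises IndexError.
2. `except (ValueError, AttributeError)` does not match IndexError; skipped.
3. `except LookupError` matches (IndexError is a subclass of LookupError) → out = 42.
4. `except Exception` is not reached.
Result: 42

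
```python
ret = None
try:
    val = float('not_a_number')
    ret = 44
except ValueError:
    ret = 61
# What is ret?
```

Step-by-step execution trace:
1. `val = float('not_a_number')` raises ValueError.
2. `ret = 44` is not reached.
3. `except ValueError` matches → ret = 61.
Result: 61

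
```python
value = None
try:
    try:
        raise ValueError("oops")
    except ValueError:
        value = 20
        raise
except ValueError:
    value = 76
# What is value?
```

Step-by-step execution trace:
1. Inner try: `raise ValueError("oops")` raises ValueError.
2. Inner `except ValueError` matches → value = 20.
3. bare `raise` re-raises the same ValueError.
4. Outer `except ValueError` matches → value = 76.
Result: 76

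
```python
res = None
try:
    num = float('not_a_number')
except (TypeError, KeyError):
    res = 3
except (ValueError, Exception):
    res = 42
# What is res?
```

Step-by-step execution trace:
1. `num = float('not_a_number')` raises ValueError.
2. `except (TypeError, KeyError)` does not match ValueError; skipped.
3. `except (ValueError, Exception)` matches (ValueError is in the tuple) → res = 42.
Result: 42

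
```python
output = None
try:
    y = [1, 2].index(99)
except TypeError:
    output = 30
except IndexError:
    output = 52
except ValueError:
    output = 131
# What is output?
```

Step-by-step execution trace:
1. `y = [1, 2].index(99)` raises ValueError.
2. `except TypeError` does not match ValueError; skipped.
3. `except IndexError` does not match ValueError; skipped.
4. `except ValueError` matches → output = 131.
Result: 131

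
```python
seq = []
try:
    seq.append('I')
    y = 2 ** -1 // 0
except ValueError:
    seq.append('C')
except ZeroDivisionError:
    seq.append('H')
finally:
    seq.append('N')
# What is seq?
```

Step-by-step execution trace:
1. try: `seq.append('I')` → seq = ['I'].
2. `y = 2 ** -1 // 0` raises ZeroDivisionError.
3. `except ValueError` does not match ZeroDivisionError; skipped.
4. `except ZeroDivisionError` matches → `seq.append('H')` → seq = ['I', 'H'].
5. finally always runs: `seq.append('N')` → seq = ['I', 'H', 'N'].
Result: ['I', 'H', 'N']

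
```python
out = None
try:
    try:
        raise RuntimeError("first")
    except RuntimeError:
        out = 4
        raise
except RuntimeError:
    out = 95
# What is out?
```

Step-by-step execution trace:
1. Inner try: `raise RuntimeError("first")` raises RuntimeError.
2. Inner `except RuntimeError` matches → out = 4.
3. bare `raise` re-raises the same RuntimeError.
4. Outer `except RuntimeError` matches → out = 95.
Result: 95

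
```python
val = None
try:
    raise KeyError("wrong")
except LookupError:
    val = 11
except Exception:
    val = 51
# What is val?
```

Step-by-step execution trace:
1. `raise KeyError(...)` raises KeyError.
2. `except LookupError` matches (KeyError is a subclass of LookupError) → val = 11.
3. `except Exception` is not reached.
Result: 11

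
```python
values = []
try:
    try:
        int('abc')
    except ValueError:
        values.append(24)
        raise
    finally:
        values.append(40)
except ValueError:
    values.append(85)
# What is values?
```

Step-by-step execution trace:
1. Inner try: `int('abc')` raises ValueError.
2. Inner `except ValueError` matches → `values.append(24)` → values = [24].
3. bare `raise` re-raises ValueError.
4. Inner `finally` runs during unwinding: `values.append(40)` → values = [24, 40].
5. Outer `except ValueError` matches → `values.append(85)` → values = [24, 40, 85].
Result: [24, 40, 85]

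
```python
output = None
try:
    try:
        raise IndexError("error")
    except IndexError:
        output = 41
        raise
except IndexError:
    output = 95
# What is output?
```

Step-by-step execution trace:
1. Inner try: `raise IndexError("error")` raises IndexError.
2. Inner `except IndexError` matches → output = 41.
3. bare `raise` re-raises the same IndexError.
4. Outer `except IndexError` matches → output = 95.
Result: 95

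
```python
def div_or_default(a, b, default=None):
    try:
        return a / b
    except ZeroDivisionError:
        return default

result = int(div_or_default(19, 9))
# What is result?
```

Step-by-step execution trace:
1. `div_or_default(19, 9)` enters try: `return 19 / 9` → returns 2.111111111111111. No exception raised.
2. `except ZeroDivisionError` is skipped.
3. `int(2.111111111111111)` → 2 → result = 2.
Result: 2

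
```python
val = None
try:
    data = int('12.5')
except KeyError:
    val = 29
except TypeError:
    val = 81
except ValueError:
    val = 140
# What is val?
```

Step-by-step execution trace:
1. `data = int('12.5')` raises ValueError.
2. `except KeyError` does not match ValueError; skipped.
3. `except TypeError` does not match ValueError; skipped.
4. `except ValueError` matches → val = 140.
Result: 140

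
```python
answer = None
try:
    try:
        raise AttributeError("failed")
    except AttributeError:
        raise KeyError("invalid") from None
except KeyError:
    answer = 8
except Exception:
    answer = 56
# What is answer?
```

Step-by-step execution trace:
1. Inner try raises AttributeError; inner `except AttributeError` catches it.
2. `raise KeyError(...) from None` raises KeyError (from None suppresses __context__, but the active exception is still KeyError).
3. Outer `except KeyError` matches → answer = 8.
4. `except Exception` is not reached.
Result: 8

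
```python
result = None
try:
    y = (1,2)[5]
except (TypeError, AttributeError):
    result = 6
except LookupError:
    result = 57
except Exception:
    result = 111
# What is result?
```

Step-by-step execution trace:
1. `y = (1,2)[5]` raises IndexError.
2. `except (TypeError, AttributeError)` does not match IndexError; skipped.
3. `except LookupError` matches (IndexError is a subclass of LookupError) → result = 57.
4. `except Exception` is not reached.
Result: 57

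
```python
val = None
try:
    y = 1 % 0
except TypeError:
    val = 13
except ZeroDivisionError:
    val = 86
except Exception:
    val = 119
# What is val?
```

Step-by-step execution trace:
1. `y = 1 % 0` raises ZeroDivisionError.
2. `except TypeError` does not match ZeroDivisionError; skipped.
3. `except ZeroDivisionError` matches → val = 86.
4. Remaining except clauses are skipped.
Result: 86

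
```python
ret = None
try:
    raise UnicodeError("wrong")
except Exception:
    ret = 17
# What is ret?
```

Step-by-step execution trace:
1. `raise UnicodeError(...)` raises UnicodeError.
2. `except Exception` matches (UnicodeError is a subclass of Exception) → ret = 17.
Result: 17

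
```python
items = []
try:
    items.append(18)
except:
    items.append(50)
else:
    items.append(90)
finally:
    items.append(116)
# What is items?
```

Step-by-step execution trace:
1. try: `items.append(18)` → items = [18]. No exception raised.
2. `except` is skipped.
3. `else` runs: `items.append(90)` → items = [18, 90].
4. `finally` always runs: `items.append(116)` → items = [18, 90, 116].
Result: [18, 90, 116]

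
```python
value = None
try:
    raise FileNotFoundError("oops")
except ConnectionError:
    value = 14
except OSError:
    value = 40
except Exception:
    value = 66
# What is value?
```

Step-by-step execution trace:
1. `raise FileNotFoundError(...)` raises FileNotFoundError.
2. `except ConnectionError` does not match (FileNotFoundError is not a subclass of ConnectionError); skipped.
3. `except OSError` matches (FileNotFoundError is a subclass of OSError) → value = 40.
4. `except Exception` is not reached.
Result: 40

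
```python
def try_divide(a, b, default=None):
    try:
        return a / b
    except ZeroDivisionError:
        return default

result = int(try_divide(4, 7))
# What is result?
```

Step-by-step execution trace:
1. `try_divide(4, 7)` enters try: `return 4 / 7` → returns 0.5714285714285714. No exception raised.
2. `except ZeroDivisionError` is skipped.
3. `int(0.5714285714285714)` → 0 → result = 0.
Result: 0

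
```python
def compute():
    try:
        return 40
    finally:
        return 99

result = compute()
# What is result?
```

Step-by-step execution trace:
1. `compute()` enters try: `return 40` sets pending return value 40.
2. Before returning, `finally: return 99` runs and overrides the pending return.
3. compute() returns 99 → result = 99.
Result: 99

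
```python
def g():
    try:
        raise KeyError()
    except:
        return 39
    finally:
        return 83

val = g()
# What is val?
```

Step-by-step execution trace:
1. `g()` enters try: `raise KeyError()` raises KeyError.
2. bare `except` matches → `return 39` sets pending return value 39.
3. Before returning, `finally: return 83` runs and overrides the pending return.
4. g() returns 83 → val = 83.
Result: 83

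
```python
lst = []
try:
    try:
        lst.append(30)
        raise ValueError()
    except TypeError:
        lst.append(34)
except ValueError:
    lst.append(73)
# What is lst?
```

Step-by-step execution trace:
1. Inner try: `lst.append(30)` → lst = [30].
2. `raise ValueError()` raises ValueError.
3. Inner `except TypeError` does not match ValueError; exception propagates to outer try.
4. Outer `except ValueError` matches → `lst.append(73)` → lst = [30, 73].
Result: [30, 73]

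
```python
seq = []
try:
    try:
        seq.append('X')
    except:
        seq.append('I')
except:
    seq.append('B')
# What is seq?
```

Step-by-step execution trace:
1. Inner try: `seq.append('X')` → seq = ['X']. No exception raised.
2. Inner `except` is skipped.
3. Inner try completes normally; outer `except` is skipped.
Result: ['X']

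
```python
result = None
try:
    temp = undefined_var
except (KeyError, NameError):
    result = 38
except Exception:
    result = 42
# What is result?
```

Step-by-step execution trace:
1. `temp = undefined_var` raises NameError.
2. `except (KeyError, NameError)` matches (NameError is in the tuple) → result = 38.
3. `except Exception` is not reached.
Result: 38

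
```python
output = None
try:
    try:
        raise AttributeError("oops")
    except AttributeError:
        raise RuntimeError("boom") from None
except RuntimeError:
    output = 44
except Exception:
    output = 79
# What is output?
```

Step-by-step execution trace:
1. Inner try raises AttributeError; inner `except AttributeError` catches it.
2. `raise RuntimeError(...) from None` raises RuntimeError (from None suppresses __context__, but the active exception is still RuntimeError).
3. Outer `except RuntimeError` matches → output = 44.
4. `except Exception` is not reached.
Result: 44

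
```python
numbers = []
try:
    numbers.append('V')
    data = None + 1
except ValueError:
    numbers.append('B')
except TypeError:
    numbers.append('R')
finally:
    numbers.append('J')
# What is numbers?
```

Step-by-step execution trace:
1. try: `numbers.append('V')` → numbers = ['V'].
2. `data = None + 1` raises TypeError.
3. `except ValueError` does not match TypeError; skipped.
4. `except TypeError` matches → `numbers.append('R')` → numbers = ['V', 'R'].
5. finally always runs: `numbers.append('J')` → numbers = ['V', 'R', 'J'].
Result: ['V', 'R', 'J']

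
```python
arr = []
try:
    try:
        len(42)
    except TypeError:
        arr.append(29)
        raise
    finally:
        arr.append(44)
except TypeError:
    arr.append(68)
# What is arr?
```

Step-by-step execution trace:
1. Inner try: `len(42)` raises TypeError.
2. Inner `except TypeError` matches → `arr.append(29)` → arr = [29].
3. bare `raise` re-raises TypeError.
4. Inner `finally` runs during unwinding: `arr.append(44)` → arr = [29, 44].
5. Outer `except TypeError` matches → `arr.append(68)` → arr = [29, 44, 68].
Result: [29, 44, 68]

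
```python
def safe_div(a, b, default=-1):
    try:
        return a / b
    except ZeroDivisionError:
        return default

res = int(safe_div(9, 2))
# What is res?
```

Step-by-step execution trace:
1. `safe_div(9, 2)` enters try: `return 9 / 2` → returns 4.5. No exception raised.
2. `except ZeroDivisionError` is skipped.
3. `int(4.5)` → 4 → res = 4.
Result: 4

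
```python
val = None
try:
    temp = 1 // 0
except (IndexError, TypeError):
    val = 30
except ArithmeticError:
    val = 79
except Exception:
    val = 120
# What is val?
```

Step-by-step execution trace:
1. `temp = 1 // 0` raises ZeroDivisionError.
2. `except (IndexError, TypeError)` does not match ZeroDivisionError; skipped.
3. `except ArithmeticError` matches (ZeroDivisionError is a subclass of ArithmeticError) → val = 79.
4. `except Exception` is not reached.
Result: 79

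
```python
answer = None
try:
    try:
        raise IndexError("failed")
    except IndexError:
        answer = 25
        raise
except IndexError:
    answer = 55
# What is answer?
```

Step-by-step execution trace:
1. Inner try: `raise IndexError("failed")` raises IndexError.
2. Inner `except IndexError` matches → answer = 25.
3. bare `raise` re-raises the same IndexError.
4. Outer `except IndexError` matches → answer = 55.
Result: 55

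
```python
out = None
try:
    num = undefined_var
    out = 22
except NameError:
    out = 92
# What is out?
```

Step-by-step execution trace:
1. `num = undefined_var` raises NameError.
2. `out = 22` is not reached.
3. `except NameError` matches → out = 92.
Result: 92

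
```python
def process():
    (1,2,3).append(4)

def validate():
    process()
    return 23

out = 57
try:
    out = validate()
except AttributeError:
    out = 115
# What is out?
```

Step-by-step execution trace:
1. out starts at 57.
2. try: `validate()` calls `process()`.
3. `process()` evaluates `(1,2,3).append(4)`, which raises AttributeError; it propagates through validate (uncaught).
4. `return 23` in validate is not reached; the assignment to out does not complete.
5. `except AttributeError` matches → out = 115.
Result: 115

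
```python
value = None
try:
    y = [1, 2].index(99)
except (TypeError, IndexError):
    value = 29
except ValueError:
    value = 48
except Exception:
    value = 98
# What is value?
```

Step-by-step execution trace:
1. `y = [1, 2].index(99)` raises ValueError.
2. `except (TypeError, IndexError)` does not match ValueError; skipped.
3. `except ValueError` matches (exact type match) → value = 48.
4. `except Exception` is not reached.
Result: 48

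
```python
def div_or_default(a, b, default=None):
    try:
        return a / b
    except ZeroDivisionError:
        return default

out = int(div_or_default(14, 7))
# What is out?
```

Step-by-step execution trace:
1. `div_or_default(14, 7)` enters try: `return 14 / 7` → returns 2.0. No exception raised.
2. `except ZeroDivisionError` is skipped.
3. `int(2.0)` → 2 → out = 2.
Result: 2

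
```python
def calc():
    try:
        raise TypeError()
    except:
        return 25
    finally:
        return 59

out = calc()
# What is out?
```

Step-by-step execution trace:
1. `calc()` enters try: `raise TypeError()` raises TypeError.
2. bare `except` matches → `return 25` sets pending return value 25.
3. Before returning, `finally: return 59` runs and overrides the pending return.
4. calc() returns 59 → out = 59.
Result: 59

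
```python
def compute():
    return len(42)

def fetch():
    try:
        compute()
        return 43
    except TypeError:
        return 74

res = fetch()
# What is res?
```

Step-by-step execution trace:
1. `fetch()` calls `compute()`.
2. `compute()` evaluates `len(42)`, which raises TypeError; it propagates to the caller.
3. `return 43` is not reached.
4. `except TypeError` in fetch matches → returns 74.
5. res = 74.
Result: 74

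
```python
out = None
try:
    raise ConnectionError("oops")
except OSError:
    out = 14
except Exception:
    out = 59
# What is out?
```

Step-by-step execution trace:
1. `raise ConnectionError(...)` raises ConnectionError.
2. `except OSError` matches (ConnectionError is a subclass of OSError) → out = 14.
3. `except Exception` is not reached.
Result: 14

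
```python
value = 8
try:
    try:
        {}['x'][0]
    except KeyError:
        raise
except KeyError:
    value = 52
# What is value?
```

Step-by-step execution trace:
1. Inner try: `{}['x'][0]` raises KeyError.
2. Inner `except KeyError` matches; bare `raise` re-raises the same KeyError.
3. Outer `except KeyError` matches → value = 52.
Result: 52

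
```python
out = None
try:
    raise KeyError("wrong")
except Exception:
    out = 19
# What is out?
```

Step-by-step execution trace:
1. `raise KeyError(...)` raises KeyError.
2. `except Exception` matches (KeyError is a subclass of Exception) → out = 19.
Result: 19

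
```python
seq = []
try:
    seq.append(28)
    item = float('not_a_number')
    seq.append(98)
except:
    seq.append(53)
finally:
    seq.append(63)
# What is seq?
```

Step-by-step execution trace:
1. try: `seq.append(28)` → seq = [28].
2. `item = float('not_a_number')` raises ValueError; `seq.append(98)` is not reached.
3. bare `except` matches → `seq.append(53)` → seq = [28, 53].
4. finally always runs: `seq.append(63)` → seq = [28, 53, 63].
Result: [28, 53, 63]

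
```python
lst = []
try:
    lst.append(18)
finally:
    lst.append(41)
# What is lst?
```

Step-by-step execution trace:
1. try: `lst.append(18)` → lst = [18].
2. The try body completes without raising.
3. finally always runs: `lst.append(41)` → lst = [18, 41].
Result: [18, 41]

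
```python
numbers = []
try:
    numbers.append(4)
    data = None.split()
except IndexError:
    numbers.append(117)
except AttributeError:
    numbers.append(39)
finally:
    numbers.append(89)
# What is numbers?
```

Step-by-step execution trace:
1. try: `numbers.append(4)` → numbers = [4].
2. `data = None.split()` raises AttributeError.
3. `except IndexError` does not match AttributeError; skipped.
4. `except AttributeError` matches → `numbers.append(39)` → numbers = [4, 39].
5. finally always runs: `numbers.append(89)` → numbers = [4, 39, 89].
Result: [4, 39, 89]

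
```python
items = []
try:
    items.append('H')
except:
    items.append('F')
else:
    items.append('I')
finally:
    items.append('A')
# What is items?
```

Step-by-step execution trace:
1. try: `items.append('H')` → items = ['H']. No exception raised.
2. `except` is skipped.
3. `else` runs: `items.append('I')` → items = ['H', 'I'].
4. `finally` always runs: `items.append('A')` → items = ['H', 'I', 'A'].
Result: ['H', 'I', 'A']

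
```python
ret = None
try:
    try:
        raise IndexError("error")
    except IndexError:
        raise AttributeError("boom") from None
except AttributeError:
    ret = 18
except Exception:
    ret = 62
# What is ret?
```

Step-by-step execution trace:
1. Inner try raises IndexError; inner `except IndexError` catches it.
2. `raise AttributeError(...) from None` raises AttributeError (from None suppresses __context__, but the active exception is still AttributeError).
3. Outer `except AttributeError` matches → ret = 18.
4. `except Exception` is not reached.
Result: 18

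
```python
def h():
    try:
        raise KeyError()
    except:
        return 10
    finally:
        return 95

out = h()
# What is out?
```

Step-by-step execution trace:
1. `h()` enters try: `raise KeyError()` raises KeyError.
2. bare `except` matches → `return 10` sets pending return value 10.
3. Before returning, `finally: return 95` runs and overrides the pending return.
4. h() returns 95 → out = 95.
Result: 95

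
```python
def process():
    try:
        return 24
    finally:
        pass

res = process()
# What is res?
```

Step-by-step execution trace:
1. `process()` enters try: `return 24` sets pending return value 24.
2. Before returning, `finally: pass` runs (no effect).
3. process() returns 24 → res = 24.
Result: 24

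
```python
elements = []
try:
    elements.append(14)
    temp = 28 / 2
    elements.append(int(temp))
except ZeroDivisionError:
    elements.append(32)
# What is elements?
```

Step-by-step execution trace:
1. try: `elements.append(14)` → elements = [14].
2. `temp = 28 / 2` → temp = 14.0. No exception raised.
3. `elements.append(int(temp))` → elements = [14, 14].
4. `except ZeroDivisionError` is skipped (no exception was raised).
Result: [14, 14]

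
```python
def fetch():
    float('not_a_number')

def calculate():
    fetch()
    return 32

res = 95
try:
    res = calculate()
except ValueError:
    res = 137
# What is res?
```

Step-by-step execution trace:
1. res starts at 95.
2. try: `calculate()` calls `fetch()`.
3. `fetch()` evaluates `float('not_a_number')`, which raises ValueError; it propagates through calculate (uncaught).
4. `return 32` in calculate is not reached; the assignment to res does not complete.
5. `except ValueError` matches → res = 137.
Result: 137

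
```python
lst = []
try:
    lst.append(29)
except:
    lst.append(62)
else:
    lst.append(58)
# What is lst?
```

Step-by-step execution trace:
1. try: `lst.append(29)` → lst = [29]. No exception raised.
2. `except` is skipped.
3. `else` runs (try completed without exception): `lst.append(58)` → lst = [29, 58].
Result: [29, 58]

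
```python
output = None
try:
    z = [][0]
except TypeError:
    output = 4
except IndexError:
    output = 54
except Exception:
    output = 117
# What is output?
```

Step-by-step execution trace:
1. `z = [][0]` raises IndexError.
2. `except TypeError` does not match IndexError; skipped.
3. `except IndexError` matches → output = 54.
4. Remaining except clauses are skipped.
Result: 54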